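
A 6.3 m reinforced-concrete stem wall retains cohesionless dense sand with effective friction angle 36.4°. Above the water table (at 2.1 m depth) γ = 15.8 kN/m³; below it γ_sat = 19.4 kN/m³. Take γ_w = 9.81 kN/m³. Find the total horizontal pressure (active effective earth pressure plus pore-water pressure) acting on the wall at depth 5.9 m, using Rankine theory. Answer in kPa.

K_a = (1 − sin φ)/(1 + sin φ) = 0.2552.
γ' = 19.4 − 9.81 = 9.590 kN/m³.
Effective vertical stress at 5.9 m: σ'_v = 15.8×2.1 + 9.590×3.80 = 69.62 kPa.
σ'_h = K_a σ'_v = 0.2552 × 69.62 = 17.76 kPa; u = γ_w × 3.80 = 37.28 kPa.
Total σ_h = 17.76 + 37.28 = 55.04 kPa.

55.0 kPa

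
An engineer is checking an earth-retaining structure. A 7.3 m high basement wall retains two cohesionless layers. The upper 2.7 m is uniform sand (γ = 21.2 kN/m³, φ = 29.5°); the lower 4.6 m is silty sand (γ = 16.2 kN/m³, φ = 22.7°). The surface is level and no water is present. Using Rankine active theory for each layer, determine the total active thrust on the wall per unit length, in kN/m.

K_a1 = tan²(45°−29.5°/2) = 0.3401; K_a2 = tan²(45°−22.7°/2) = 0.4431.
Layer 1: σ at base = K_a1 γ₁ h₁ = 19.47 kPa; P₁ = ½×19.47×2.7 = 26.28.
Layer 2: σ_v at top = γ₁h₁ = 57.24; σ_h top = K_a2×57.24 = 25.36; σ_h base = K_a2×(57.24+16.2×4.6) = 58.38.
P₂ = ½(25.36+58.38)×4.6 = 192.6. Total P_a = 26.28+192.6 = 218.9 kN/m.

219 kN/m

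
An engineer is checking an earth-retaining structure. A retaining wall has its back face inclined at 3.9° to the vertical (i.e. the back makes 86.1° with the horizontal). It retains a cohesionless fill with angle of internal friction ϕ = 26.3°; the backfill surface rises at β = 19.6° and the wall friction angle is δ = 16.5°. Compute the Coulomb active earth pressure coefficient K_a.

K_a = sin²(α+φ) / [sin²α · sin(α−δ) · (1 + √{sin(φ+δ)sin(φ−β) / (sin(α−δ)sin(α+β))})²].
With α = 86.1°, φ = 26.3°, δ = 16.5°, β = 19.6°: K_a = 0.5452.

0.545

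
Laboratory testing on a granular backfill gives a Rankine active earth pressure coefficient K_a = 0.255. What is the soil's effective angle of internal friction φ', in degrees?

36.4°

K_a = tan²(45° − φ/2) ⇒ 45° − φ/2 = arctan(√0.255) = 26.79°.
φ = 2(45° − 26.79°) = 36.41°.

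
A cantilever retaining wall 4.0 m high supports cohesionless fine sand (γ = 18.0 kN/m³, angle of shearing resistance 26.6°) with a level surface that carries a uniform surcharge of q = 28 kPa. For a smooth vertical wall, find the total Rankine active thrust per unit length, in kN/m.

K_a = tan²(45° − φ/2) = 0.3814.
Soil triangle: ½ K_a γ H² = 0.5×0.3814×18.0×4.0² = 54.93 kN/m.
Surcharge rectangle: K_a q H = 0.3814×28×4.0 = 42.72 kN/m.
Total = 54.93 + 42.72 = 97.65 kN/m.

97.6 kN/m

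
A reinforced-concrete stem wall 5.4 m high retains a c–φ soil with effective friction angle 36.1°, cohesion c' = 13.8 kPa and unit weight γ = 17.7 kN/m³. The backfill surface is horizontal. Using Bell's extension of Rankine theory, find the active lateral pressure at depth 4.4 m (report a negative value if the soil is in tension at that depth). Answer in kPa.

K_a = (1 − sin φ)/(1 + sin φ) = 0.2585.
σ_a = K_a γ z − 2c√K_a = 0.2585×17.7×4.4 − 2×13.8×0.5084 = 6.099 kPa.

6.10 kPa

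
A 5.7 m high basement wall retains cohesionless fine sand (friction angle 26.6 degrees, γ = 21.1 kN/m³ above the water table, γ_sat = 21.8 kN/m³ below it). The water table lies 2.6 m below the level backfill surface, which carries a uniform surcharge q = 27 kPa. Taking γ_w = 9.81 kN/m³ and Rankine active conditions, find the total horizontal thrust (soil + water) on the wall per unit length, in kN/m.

220 kN/m

K_a = tan²(45° − φ/2) = 0.3814.
γ' = 21.8 − 9.81 = 11.99 kN/m³. h₂ = H − d_w = 3.1 m.
σ'_h: at surface K_a·q = 10.30; at WT K_a(q+γd_w) = 31.23; at base K_a(q+γd_w+γ'h₂) = 45.40 kPa.
P₁ = ½(10.30+31.23)×2.6 = 53.98; P₂ = ½(31.23+45.40)×3.1 = 118.8; P_w = ½γ_w h₂² = 47.14.
Total = 53.98+118.8+47.14 = 219.9 kN/m.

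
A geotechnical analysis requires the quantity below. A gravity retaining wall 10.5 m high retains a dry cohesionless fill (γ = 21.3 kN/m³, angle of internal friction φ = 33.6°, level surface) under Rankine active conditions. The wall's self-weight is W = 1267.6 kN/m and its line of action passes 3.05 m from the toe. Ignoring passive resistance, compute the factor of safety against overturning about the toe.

3.27

K_a = tan²(45° − 33.6°/2) = 0.2875.
P_a = ½K_aγH² = 0.5×0.2875×21.3×10.5² = 337.6 kN/m, acting at H/3 = 3.500 m above the base.
Overturning moment M_o = P_a × H/3 = 337.6 × 3.500 = 1182.
Resisting moment M_r = W × 3.05 = 1267.6 × 3.05 = 3866.
FS_overturning = M_r/M_o = 3866/1182 = 3.272.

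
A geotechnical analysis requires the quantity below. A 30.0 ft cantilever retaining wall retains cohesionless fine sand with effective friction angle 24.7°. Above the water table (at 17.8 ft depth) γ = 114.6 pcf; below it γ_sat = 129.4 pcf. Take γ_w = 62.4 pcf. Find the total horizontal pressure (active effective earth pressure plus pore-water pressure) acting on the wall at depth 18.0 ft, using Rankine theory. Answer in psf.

855 psf

K_a = (1 − sin φ)/(1 + sin φ) = 0.4106.
γ' = 129.4 − 62.4 = 67.00 pcf.
Effective vertical stress at 18.0 ft: σ'_v = 114.6×17.8 + 67.00×0.200 = 2053 psf.
σ'_h = K_a σ'_v = 0.4106 × 2053 = 843.0 psf; u = γ_w × 0.200 = 12.48 psf.
Total σ_h = 843.0 + 12.48 = 855.5 psf.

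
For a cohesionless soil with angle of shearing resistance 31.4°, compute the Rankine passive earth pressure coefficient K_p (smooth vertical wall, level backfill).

K_p = (1 + sin φ)/(1 − sin φ) = tan²(45° + 31.4°/2) = 3.175.

3.18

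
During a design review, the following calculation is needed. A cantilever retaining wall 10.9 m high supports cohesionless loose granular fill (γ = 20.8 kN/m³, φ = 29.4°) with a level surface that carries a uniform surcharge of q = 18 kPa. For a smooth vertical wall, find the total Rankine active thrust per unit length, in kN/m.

489 kN/m

K_a = tan²(45° − φ/2) = 0.3415.
Soil triangle: ½ K_a γ H² = 0.5×0.3415×20.8×10.9² = 421.9 kN/m.
Surcharge rectangle: K_a q H = 0.3415×18×10.9 = 67.00 kN/m.
Total = 421.9 + 67.00 = 488.9 kN/m.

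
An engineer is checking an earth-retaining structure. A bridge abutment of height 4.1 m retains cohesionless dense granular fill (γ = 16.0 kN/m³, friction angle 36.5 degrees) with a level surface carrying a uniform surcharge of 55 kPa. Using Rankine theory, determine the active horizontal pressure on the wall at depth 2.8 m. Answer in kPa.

K_a = (1 − sin φ)/(1 + sin φ) = 0.2541.
σ_v = γz + q = 16.0 × 2.8 + 55 = 99.80 kPa.
σ_h = K_a σ_v = 0.2541 × 99.80 = 25.35 kPa.

25.4 kPa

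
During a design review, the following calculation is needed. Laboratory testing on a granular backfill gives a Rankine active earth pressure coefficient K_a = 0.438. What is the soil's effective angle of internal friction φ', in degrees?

23.0°

K_a = tan²(45° − φ/2) ⇒ 45° − φ/2 = arctan(√0.438) = 33.50°.
φ = 2(45° − 33.50°) = 23.01°.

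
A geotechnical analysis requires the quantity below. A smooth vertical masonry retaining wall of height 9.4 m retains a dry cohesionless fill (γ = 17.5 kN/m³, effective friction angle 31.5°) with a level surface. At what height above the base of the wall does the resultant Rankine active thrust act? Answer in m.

K_a = 0.3136.
The pressure distribution is triangular, so the resultant acts at H/3 above the base = 9.4/3 = 3.133 m.

3.13 m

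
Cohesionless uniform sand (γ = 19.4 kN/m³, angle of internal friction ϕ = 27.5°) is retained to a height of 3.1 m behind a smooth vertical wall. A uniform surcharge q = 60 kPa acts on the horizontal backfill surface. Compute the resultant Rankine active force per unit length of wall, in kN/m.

103 kN/m

K_a = tan²(45° − φ/2) = 0.3682.
Soil triangle: ½ K_a γ H² = 0.5×0.3682×19.4×3.1² = 34.32 kN/m.
Surcharge rectangle: K_a q H = 0.3682×60×3.1 = 68.49 kN/m.
Total = 34.32 + 68.49 = 102.8 kN/m.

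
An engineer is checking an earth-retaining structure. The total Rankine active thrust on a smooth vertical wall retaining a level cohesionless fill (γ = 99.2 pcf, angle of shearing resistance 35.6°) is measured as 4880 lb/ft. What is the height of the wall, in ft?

K_a = 0.2641. P_a = ½ K_a γ H² ⇒ H = √(2P_a/(K_a γ)).
H = √(2×4880/(0.2641×99.2)) = 19.30 ft.

19.3 ft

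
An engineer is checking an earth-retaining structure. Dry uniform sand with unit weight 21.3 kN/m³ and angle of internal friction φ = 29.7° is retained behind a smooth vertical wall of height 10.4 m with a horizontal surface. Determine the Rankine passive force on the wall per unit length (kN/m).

K_p = tan²(45° + φ/2) = 2.964.
P_p = ½ K_p γ H² = 0.5 × 2.964 × 21.3 × 10.4² = 3414 kN/m.

3410 kN/m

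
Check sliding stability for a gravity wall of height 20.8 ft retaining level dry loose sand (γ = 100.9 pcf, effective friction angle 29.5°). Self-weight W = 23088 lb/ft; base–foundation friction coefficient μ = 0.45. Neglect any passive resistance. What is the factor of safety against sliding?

K_a = tan²(45° − 29.5°/2) = 0.3401.
P_a = ½K_aγH² = 0.5×0.3401×100.9×20.8² = 7423 lb/ft, acting at H/3 = 6.933 ft above the base.
FS_sliding = μW / P_a = 0.45×23088 / 7423 = 1.400.

1.40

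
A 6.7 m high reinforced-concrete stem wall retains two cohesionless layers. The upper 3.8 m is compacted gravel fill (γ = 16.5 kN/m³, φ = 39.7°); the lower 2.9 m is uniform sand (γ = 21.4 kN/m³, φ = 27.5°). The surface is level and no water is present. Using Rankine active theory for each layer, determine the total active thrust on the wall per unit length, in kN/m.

126 kN/m

K_a1 = tan²(45°−39.7°/2) = 0.2204; K_a2 = tan²(45°−27.5°/2) = 0.3682.
Layer 1: σ at base = K_a1 γ₁ h₁ = 13.82 kPa; P₁ = ½×13.82×3.8 = 26.26.
Layer 2: σ_v at top = γ₁h₁ = 62.70; σ_h top = K_a2×62.70 = 23.09; σ_h base = K_a2×(62.70+21.4×2.9) = 45.94.
P₂ = ½(23.09+45.94)×2.9 = 100.1. Total P_a = 26.26+100.1 = 126.3 kN/m.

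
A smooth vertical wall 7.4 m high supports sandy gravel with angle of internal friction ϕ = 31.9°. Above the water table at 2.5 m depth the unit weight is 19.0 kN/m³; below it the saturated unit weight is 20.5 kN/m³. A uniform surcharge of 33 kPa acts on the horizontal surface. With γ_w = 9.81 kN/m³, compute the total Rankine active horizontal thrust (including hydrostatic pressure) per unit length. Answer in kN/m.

323 kN/m

K_a = tan²(45° − φ/2) = 0.3085.
γ' = 20.5 − 9.81 = 10.69 kN/m³. h₂ = H − d_w = 4.9 m.
σ'_h: at surface K_a·q = 10.18; at WT K_a(q+γd_w) = 24.84; at base K_a(q+γd_w+γ'h₂) = 41.00 kPa.
P₁ = ½(10.18+24.84)×2.5 = 43.77; P₂ = ½(24.84+41.00)×4.9 = 161.3; P_w = ½γ_w h₂² = 117.8.
Total = 43.77+161.3+117.8 = 322.8 kN/m.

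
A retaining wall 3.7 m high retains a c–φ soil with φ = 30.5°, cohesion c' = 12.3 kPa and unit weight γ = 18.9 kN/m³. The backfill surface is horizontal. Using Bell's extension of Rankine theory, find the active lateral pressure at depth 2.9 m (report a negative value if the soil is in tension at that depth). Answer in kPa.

K_a = (1 − sin φ)/(1 + sin φ) = 0.3267.
σ_a = K_a γ z − 2c√K_a = 0.3267×18.9×2.9 − 2×12.3×0.5715 = 3.845 kPa.

3.84 kPa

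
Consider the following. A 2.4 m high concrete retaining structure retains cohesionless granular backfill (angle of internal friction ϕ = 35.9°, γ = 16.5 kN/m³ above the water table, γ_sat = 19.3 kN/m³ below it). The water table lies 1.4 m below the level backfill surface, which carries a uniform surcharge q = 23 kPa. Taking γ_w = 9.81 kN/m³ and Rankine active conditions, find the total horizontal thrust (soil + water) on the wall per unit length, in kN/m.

30.8 kN/m

K_a = tan²(45° − φ/2) = 0.2607.
γ' = 19.3 − 9.81 = 9.490 kN/m³. h₂ = H − d_w = 1.0 m.
σ'_h: at surface K_a·q = 5.997; at WT K_a(q+γd_w) = 12.02; at base K_a(q+γd_w+γ'h₂) = 14.49 kPa.
P₁ = ½(5.997+12.02)×1.4 = 12.61; P₂ = ½(12.02+14.49)×1.0 = 13.26; P_w = ½γ_w h₂² = 4.905.
Total = 12.61+13.26+4.905 = 30.77 kN/m.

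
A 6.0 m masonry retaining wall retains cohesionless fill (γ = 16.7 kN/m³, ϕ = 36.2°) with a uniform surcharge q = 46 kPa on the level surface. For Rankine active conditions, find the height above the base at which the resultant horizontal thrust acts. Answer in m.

2.48 m

K_a = 0.2574.
Triangular part P₁ = ½K_aγH² = 77.37 at H/3 = 2.000 m; rectangular part P₂ = K_a q H = 71.04 at H/2 = 3.000 m.
ȳ = (P₁·2.000 + P₂·3.000)/(P₁+P₂) = 2.479 m.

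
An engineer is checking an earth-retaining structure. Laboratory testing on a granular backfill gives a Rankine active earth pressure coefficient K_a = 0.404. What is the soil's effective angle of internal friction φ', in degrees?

25.1°

K_a = tan²(45° − φ/2) ⇒ 45° − φ/2 = arctan(√0.404) = 32.44°.
φ = 2(45° − 32.44°) = 25.12°.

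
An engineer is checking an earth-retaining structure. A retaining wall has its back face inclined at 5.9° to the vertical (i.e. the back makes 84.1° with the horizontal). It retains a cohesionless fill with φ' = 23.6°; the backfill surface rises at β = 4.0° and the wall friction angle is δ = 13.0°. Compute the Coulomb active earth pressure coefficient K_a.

K_a = sin²(α+φ) / [sin²α · sin(α−δ) · (1 + √{sin(φ+δ)sin(φ−β) / (sin(α−δ)sin(α+β))})²].
With α = 84.1°, φ = 23.6°, δ = 13.0°, β = 4.0°: K_a = 0.4549.

0.455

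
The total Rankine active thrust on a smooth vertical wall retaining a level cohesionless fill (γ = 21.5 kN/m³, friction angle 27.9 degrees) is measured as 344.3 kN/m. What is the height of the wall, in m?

9.40 m

K_a = 0.3625. P_a = ½ K_a γ H² ⇒ H = √(2P_a/(K_a γ)).
H = √(2×344.3/(0.3625×21.5)) = 9.400 m.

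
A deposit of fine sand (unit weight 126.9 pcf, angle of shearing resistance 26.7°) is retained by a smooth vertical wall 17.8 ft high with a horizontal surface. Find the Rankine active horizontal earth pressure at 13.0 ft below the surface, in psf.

627 psf

K_a = (1 − sin φ)/(1 + sin φ) = 0.3800.
σ_h = K_a γ z = 0.3800 × 126.9 × 13.0 = 626.8 psf.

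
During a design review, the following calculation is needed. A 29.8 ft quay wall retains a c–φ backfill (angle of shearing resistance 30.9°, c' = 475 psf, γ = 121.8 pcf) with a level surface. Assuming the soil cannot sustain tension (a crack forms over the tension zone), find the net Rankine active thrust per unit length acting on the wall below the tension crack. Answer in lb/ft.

5040 lb/ft

K_a = 0.3214; √K_a = 0.5669.
Tension-crack depth z_c = 2c/(γ√K_a) = 2×475/(121.8×0.5669) = 13.76 ft.
σ_a at base = K_a γ H − 2c√K_a = 0.3214×121.8×29.8 − 2×475×0.5669 = 628.0 psf.
P_a = ½ × 628.0 × (H − z_c) = 0.5×628.0×16.04 = 5037 lb/ft.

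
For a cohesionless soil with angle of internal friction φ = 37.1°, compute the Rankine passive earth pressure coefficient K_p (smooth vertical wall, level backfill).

4.04

K_p = (1 + sin φ)/(1 − sin φ) = tan²(45° + 37.1°/2) = 4.040.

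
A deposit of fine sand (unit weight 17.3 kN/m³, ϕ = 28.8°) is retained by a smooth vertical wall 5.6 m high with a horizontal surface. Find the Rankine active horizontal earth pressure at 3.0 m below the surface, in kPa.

K_a = (1 − sin φ)/(1 + sin φ) = 0.3498.
σ_h = K_a γ z = 0.3498 × 17.3 × 3.0 = 18.15 kPa.

18.2 kPa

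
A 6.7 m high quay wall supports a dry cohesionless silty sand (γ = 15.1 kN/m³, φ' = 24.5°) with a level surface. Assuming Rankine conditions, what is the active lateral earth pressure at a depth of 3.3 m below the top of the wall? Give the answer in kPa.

20.6 kPa

K_a = (1 − sin φ)/(1 + sin φ) = 0.4137.
σ_h = K_a γ z = 0.4137 × 15.1 × 3.3 = 20.62 kPa.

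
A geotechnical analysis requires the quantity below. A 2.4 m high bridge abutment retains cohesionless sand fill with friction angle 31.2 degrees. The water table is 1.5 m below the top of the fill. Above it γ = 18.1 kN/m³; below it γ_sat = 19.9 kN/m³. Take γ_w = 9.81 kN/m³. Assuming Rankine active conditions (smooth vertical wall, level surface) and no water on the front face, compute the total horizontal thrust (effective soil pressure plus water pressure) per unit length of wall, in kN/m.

19.5 kN/m

K_a = tan²(45° − φ/2) = 0.3175.
γ' = 19.9 − 9.81 = 10.09 kN/m³. Depth below WT = 0.9 m.
σ'_h at WT = K_a γ d_w = 8.620 kPa; at base = 8.620 + K_a γ' × 0.9 = 11.50 kPa.
P₁ (0–1.5 m) = ½×8.620×1.5 = 6.465. P₂ (1.5–2.4 m) = ½(8.620+11.50)×0.9 = 9.056.
P_w = ½ γ_w h₂² = 0.5×9.81×0.9² = 3.973. Total = 6.465+9.056+3.973 = 19.49 kN/m.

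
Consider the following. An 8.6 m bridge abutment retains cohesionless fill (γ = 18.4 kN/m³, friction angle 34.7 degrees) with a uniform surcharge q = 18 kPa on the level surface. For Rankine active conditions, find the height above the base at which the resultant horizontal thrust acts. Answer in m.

K_a = 0.2745.
Triangular part P₁ = ½K_aγH² = 186.8 at H/3 = 2.867 m; rectangular part P₂ = K_a q H = 42.49 at H/2 = 4.300 m.
ȳ = (P₁·2.867 + P₂·4.300)/(P₁+P₂) = 3.132 m.

3.13 m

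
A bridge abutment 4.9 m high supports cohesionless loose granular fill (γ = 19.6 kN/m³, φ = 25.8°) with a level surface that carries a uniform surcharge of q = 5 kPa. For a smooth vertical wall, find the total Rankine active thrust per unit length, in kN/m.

K_a = tan²(45° − φ/2) = 0.3935.
Soil triangle: ½ K_a γ H² = 0.5×0.3935×19.6×4.9² = 92.59 kN/m.
Surcharge rectangle: K_a q H = 0.3935×5×4.9 = 9.641 kN/m.
Total = 92.59 + 9.641 = 102.2 kN/m.

102 kN/m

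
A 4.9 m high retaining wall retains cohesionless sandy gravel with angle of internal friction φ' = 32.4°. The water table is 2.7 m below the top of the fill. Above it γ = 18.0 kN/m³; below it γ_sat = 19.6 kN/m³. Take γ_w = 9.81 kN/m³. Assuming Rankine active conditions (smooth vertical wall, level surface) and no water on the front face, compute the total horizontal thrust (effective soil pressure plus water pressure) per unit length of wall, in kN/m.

83.0 kN/m

K_a = tan²(45° − φ/2) = 0.3022.
γ' = 19.6 − 9.81 = 9.790 kN/m³. Depth below WT = 2.2 m.
σ'_h at WT = K_a γ d_w = 14.69 kPa; at base = 14.69 + K_a γ' × 2.2 = 21.20 kPa.
P₁ (0–2.7 m) = ½×14.69×2.7 = 19.83. P₂ (2.7–4.9 m) = ½(14.69+21.20)×2.2 = 39.47.
P_w = ½ γ_w h₂² = 0.5×9.81×2.2² = 23.74. Total = 19.83+39.47+23.74 = 83.04 kN/m.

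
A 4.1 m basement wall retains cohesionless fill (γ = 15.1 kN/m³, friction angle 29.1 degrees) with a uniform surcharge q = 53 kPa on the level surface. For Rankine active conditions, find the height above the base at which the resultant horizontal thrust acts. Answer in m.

K_a = 0.3456.
Triangular part P₁ = ½K_aγH² = 43.86 at H/3 = 1.367 m; rectangular part P₂ = K_a q H = 75.10 at H/2 = 2.050 m.
ȳ = (P₁·1.367 + P₂·2.050)/(P₁+P₂) = 1.798 m.

1.80 m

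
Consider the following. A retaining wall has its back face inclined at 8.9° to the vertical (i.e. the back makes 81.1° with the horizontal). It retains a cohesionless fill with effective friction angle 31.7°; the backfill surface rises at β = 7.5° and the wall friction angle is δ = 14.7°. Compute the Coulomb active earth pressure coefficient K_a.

0.386

K_a = sin²(α+φ) / [sin²α · sin(α−δ) · (1 + √{sin(φ+δ)sin(φ−β) / (sin(α−δ)sin(α+β))})²].
With α = 81.1°, φ = 31.7°, δ = 14.7°, β = 7.5°: K_a = 0.3858.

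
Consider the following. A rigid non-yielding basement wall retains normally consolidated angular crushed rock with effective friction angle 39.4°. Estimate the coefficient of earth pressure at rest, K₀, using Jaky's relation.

0.365

K₀ = 1 − sin φ' = 1 − sin 39.4° = 0.3653.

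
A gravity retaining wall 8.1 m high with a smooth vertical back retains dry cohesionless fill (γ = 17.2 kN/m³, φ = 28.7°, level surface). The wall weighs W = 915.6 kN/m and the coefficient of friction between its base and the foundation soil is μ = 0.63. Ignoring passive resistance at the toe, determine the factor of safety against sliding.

K_a = tan²(45° − 28.7°/2) = 0.3511.
P_a = ½K_aγH² = 0.5×0.3511×17.2×8.1² = 198.1 kN/m, acting at H/3 = 2.700 m above the base.
FS_sliding = μW / P_a = 0.63×915.6 / 198.1 = 2.911.

2.91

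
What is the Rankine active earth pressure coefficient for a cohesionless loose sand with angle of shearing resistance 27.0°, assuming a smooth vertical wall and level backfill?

K_a = (1 − sin φ)/(1 + sin φ) = (1 − sin 27.0°)/(1 + sin 27.0°) = 0.3755.

0.376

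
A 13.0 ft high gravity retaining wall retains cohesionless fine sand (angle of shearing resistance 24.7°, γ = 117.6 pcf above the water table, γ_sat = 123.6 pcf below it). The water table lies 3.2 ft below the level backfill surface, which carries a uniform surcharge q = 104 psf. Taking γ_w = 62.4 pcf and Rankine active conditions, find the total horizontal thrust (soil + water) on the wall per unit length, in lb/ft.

6520 lb/ft

K_a = tan²(45° − φ/2) = 0.4106.
γ' = 123.6 − 62.4 = 61.20 pcf. h₂ = H − d_w = 9.8 ft.
σ'_h: at surface K_a·q = 42.70; at WT K_a(q+γd_w) = 197.2; at base K_a(q+γd_w+γ'h₂) = 443.4 psf.
P₁ = ½(42.70+197.2)×3.2 = 383.8; P₂ = ½(197.2+443.4)×9.8 = 3139; P_w = ½γ_w h₂² = 2996.
Total = 383.8+3139+2996 = 6519 lb/ft.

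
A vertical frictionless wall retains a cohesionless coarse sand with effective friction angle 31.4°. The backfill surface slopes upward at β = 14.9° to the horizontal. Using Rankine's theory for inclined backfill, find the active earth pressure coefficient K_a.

K_a = cos β · (cos β − √(cos²β − cos²φ)) / (cos β + √(cos²β − cos²φ)).
cos β = 0.9664, cos φ = 0.8536, √(cos²β − cos²φ) = 0.4531.
K_a = 0.9664 × (0.9664 − 0.4531)/(0.9664 + 0.4531) = 0.3494.

0.349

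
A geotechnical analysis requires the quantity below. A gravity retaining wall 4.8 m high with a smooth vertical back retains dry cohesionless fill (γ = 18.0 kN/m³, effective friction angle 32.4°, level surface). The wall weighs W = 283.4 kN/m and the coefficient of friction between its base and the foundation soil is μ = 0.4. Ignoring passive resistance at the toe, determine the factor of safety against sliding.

K_a = tan²(45° − 32.4°/2) = 0.3022.
P_a = ½K_aγH² = 0.5×0.3022×18.0×4.8² = 62.67 kN/m, acting at H/3 = 1.600 m above the base.
FS_sliding = μW / P_a = 0.4×283.4 / 62.67 = 1.809.

1.81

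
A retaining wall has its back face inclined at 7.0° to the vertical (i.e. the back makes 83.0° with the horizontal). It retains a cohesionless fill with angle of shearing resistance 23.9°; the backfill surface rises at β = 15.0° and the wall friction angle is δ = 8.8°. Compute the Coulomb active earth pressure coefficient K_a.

0.575

K_a = sin²(α+φ) / [sin²α · sin(α−δ) · (1 + √{sin(φ+δ)sin(φ−β) / (sin(α−δ)sin(α+β))})²].
With α = 83.0°, φ = 23.9°, δ = 8.8°, β = 15.0°: K_a = 0.5749.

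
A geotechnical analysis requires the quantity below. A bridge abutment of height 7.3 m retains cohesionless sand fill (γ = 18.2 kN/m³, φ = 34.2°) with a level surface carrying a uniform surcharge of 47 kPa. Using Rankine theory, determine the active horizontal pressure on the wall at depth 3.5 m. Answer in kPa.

31.0 kPa

K_a = (1 − sin φ)/(1 + sin φ) = 0.2803.
σ_v = γz + q = 18.2 × 3.5 + 47 = 110.7 kPa.
σ_h = K_a σ_v = 0.2803 × 110.7 = 31.03 kPa.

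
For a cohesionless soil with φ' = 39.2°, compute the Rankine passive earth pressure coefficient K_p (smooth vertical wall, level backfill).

K_p = (1 + sin φ)/(1 − sin φ) = tan²(45° + 39.2°/2) = 4.435.

4.44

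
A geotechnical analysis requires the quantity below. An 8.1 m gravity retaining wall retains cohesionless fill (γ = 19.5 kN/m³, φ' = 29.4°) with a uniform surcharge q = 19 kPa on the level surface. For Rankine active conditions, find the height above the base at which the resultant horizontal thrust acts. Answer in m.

2.96 m

K_a = 0.3415.
Triangular part P₁ = ½K_aγH² = 218.4 at H/3 = 2.700 m; rectangular part P₂ = K_a q H = 52.55 at H/2 = 4.050 m.
ȳ = (P₁·2.700 + P₂·4.050)/(P₁+P₂) = 2.962 m.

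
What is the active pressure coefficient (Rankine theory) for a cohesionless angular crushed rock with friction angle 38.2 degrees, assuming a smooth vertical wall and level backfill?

0.236

K_a = (1 − sin φ)/(1 + sin φ) = (1 − sin 38.2°)/(1 + sin 38.2°) = 0.2358.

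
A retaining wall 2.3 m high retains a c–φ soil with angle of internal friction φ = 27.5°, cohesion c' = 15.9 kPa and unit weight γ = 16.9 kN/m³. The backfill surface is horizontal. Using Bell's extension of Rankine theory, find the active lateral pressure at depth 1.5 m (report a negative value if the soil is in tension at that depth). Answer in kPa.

K_a = (1 − sin φ)/(1 + sin φ) = 0.3682.
σ_a = K_a γ z − 2c√K_a = 0.3682×16.9×1.5 − 2×15.9×0.6068 = -9.962 kPa.

-9.96 kPa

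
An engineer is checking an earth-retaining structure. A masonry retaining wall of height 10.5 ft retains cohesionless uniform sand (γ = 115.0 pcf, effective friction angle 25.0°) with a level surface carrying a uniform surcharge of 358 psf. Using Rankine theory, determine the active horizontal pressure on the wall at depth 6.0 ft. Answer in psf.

425 psf

K_a = (1 − sin φ)/(1 + sin φ) = 0.4059.
σ_v = γz + q = 115.0 × 6.0 + 358 = 1048 psf.
σ_h = K_a σ_v = 0.4059 × 1048 = 425.3 psf.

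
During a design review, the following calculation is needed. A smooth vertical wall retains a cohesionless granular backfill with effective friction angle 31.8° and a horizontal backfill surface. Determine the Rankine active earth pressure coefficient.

0.310

K_a = (1 − sin φ)/(1 + sin φ) = (1 − sin 31.8°)/(1 + sin 31.8°) = 0.3098.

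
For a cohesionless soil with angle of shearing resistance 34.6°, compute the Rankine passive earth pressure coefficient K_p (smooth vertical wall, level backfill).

K_p = (1 + sin φ)/(1 − sin φ) = tan²(45° + 34.6°/2) = 3.628.

3.63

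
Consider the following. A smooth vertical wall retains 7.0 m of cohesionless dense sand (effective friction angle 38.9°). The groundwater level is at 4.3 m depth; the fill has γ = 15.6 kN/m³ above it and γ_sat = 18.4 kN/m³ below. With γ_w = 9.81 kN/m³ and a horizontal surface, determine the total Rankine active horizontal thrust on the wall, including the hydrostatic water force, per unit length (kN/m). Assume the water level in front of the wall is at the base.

117 kN/m

K_a = tan²(45° − φ/2) = 0.2285.
γ' = 18.4 − 9.81 = 8.590 kN/m³. Depth below WT = 2.7 m.
σ'_h at WT = K_a γ d_w = 15.33 kPa; at base = 15.33 + K_a γ' × 2.7 = 20.63 kPa.
P₁ (0–4.3 m) = ½×15.33×4.3 = 32.96. P₂ (4.3–7.0 m) = ½(15.33+20.63)×2.7 = 48.55.
P_w = ½ γ_w h₂² = 0.5×9.81×2.7² = 35.76. Total = 32.96+48.55+35.76 = 117.3 kN/m.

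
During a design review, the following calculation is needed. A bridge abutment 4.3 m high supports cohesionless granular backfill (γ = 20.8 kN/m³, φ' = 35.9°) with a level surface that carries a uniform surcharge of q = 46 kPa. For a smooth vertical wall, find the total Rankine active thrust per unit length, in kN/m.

102 kN/m

K_a = tan²(45° − φ/2) = 0.2607.
Soil triangle: ½ K_a γ H² = 0.5×0.2607×20.8×4.3² = 50.14 kN/m.
Surcharge rectangle: K_a q H = 0.2607×46×4.3 = 51.57 kN/m.
Total = 50.14 + 51.57 = 101.7 kN/m.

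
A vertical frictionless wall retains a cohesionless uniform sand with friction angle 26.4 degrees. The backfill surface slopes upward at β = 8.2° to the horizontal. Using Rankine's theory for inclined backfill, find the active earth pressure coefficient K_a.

K_a = cos β · (cos β − √(cos²β − cos²φ)) / (cos β + √(cos²β − cos²φ)).
cos β = 0.9898, cos φ = 0.8957, √(cos²β − cos²φ) = 0.4211.
K_a = 0.9898 × (0.9898 − 0.4211)/(0.9898 + 0.4211) = 0.3989.

0.399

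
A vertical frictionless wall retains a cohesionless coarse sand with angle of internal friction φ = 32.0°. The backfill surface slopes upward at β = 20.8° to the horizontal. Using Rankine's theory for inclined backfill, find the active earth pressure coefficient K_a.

K_a = cos β · (cos β − √(cos²β − cos²φ)) / (cos β + √(cos²β − cos²φ)).
cos β = 0.9348, cos φ = 0.8480, √(cos²β − cos²φ) = 0.3933.
K_a = 0.9348 × (0.9348 − 0.3933)/(0.9348 + 0.3933) = 0.3811.

0.381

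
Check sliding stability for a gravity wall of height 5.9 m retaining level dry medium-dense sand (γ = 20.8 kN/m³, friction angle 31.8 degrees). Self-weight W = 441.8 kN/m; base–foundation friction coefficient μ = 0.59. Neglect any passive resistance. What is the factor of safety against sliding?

K_a = tan²(45° − 31.8°/2) = 0.3098.
P_a = ½K_aγH² = 0.5×0.3098×20.8×5.9² = 112.2 kN/m, acting at H/3 = 1.967 m above the base.
FS_sliding = μW / P_a = 0.59×441.8 / 112.2 = 2.324.

2.32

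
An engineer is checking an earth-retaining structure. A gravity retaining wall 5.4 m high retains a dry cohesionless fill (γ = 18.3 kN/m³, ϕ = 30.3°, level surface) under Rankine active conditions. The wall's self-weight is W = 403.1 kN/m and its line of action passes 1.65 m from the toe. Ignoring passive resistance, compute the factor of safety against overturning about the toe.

4.21

K_a = tan²(45° − 30.3°/2) = 0.3293.
P_a = ½K_aγH² = 0.5×0.3293×18.3×5.4² = 87.87 kN/m, acting at H/3 = 1.800 m above the base.
Overturning moment M_o = P_a × H/3 = 87.87 × 1.800 = 158.2.
Resisting moment M_r = W × 1.65 = 403.1 × 1.65 = 665.1.
FS_overturning = M_r/M_o = 665.1/158.2 = 4.205.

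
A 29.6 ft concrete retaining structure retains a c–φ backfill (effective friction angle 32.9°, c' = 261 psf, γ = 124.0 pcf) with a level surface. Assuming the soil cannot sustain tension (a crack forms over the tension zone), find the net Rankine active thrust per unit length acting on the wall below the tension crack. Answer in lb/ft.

K_a = 0.2960; √K_a = 0.5441.
Tension-crack depth z_c = 2c/(γ√K_a) = 2×261/(124.0×0.5441) = 7.737 ft.
σ_a at base = K_a γ H − 2c√K_a = 0.2960×124.0×29.6 − 2×261×0.5441 = 802.5 psf.
P_a = ½ × 802.5 × (H − z_c) = 0.5×802.5×21.86 = 8773 lb/ft.

8770 lb/ft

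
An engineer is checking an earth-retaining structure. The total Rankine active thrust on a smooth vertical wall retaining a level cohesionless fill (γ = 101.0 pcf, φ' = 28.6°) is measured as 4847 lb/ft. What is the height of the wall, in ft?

16.5 ft

K_a = 0.3525. P_a = ½ K_a γ H² ⇒ H = √(2P_a/(K_a γ)).
H = √(2×4847/(0.3525×101.0)) = 16.50 ft.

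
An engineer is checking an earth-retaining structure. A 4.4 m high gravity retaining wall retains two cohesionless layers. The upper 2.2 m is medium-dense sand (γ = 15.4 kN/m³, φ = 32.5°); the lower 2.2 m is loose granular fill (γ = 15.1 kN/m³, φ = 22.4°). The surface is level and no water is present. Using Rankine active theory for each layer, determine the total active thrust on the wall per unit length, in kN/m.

61.0 kN/m

K_a1 = tan²(45°−32.5°/2) = 0.3010; K_a2 = tan²(45°−22.4°/2) = 0.4482.
Layer 1: σ at base = K_a1 γ₁ h₁ = 10.20 kPa; P₁ = ½×10.20×2.2 = 11.22.
Layer 2: σ_v at top = γ₁h₁ = 33.88; σ_h top = K_a2×33.88 = 15.18; σ_h base = K_a2×(33.88+15.1×2.2) = 30.07.
P₂ = ½(15.18+30.07)×2.2 = 49.78. Total P_a = 11.22+49.78 = 61.00 kN/m.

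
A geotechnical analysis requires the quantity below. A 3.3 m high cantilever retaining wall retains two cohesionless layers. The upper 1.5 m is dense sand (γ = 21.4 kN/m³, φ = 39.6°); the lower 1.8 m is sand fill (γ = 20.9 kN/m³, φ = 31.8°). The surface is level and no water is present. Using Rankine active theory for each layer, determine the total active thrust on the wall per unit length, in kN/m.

33.7 kN/m

K_a1 = tan²(45°−39.6°/2) = 0.2214; K_a2 = tan²(45°−31.8°/2) = 0.3098.
Layer 1: σ at base = K_a1 γ₁ h₁ = 7.108 kPa; P₁ = ½×7.108×1.5 = 5.331.
Layer 2: σ_v at top = γ₁h₁ = 32.10; σ_h top = K_a2×32.10 = 9.944; σ_h base = K_a2×(32.10+20.9×1.8) = 21.60.
P₂ = ½(9.944+21.60)×1.8 = 28.39. Total P_a = 5.331+28.39 = 33.72 kN/m.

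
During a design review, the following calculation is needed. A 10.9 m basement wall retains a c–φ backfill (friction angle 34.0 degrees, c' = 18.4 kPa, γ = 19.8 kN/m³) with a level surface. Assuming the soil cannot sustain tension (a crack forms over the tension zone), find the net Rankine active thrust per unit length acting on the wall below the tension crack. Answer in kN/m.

153 kN/m

K_a = 0.2827; √K_a = 0.5317.
Tension-crack depth z_c = 2c/(γ√K_a) = 2×18.4/(19.8×0.5317) = 3.495 m.
σ_a at base = K_a γ H − 2c√K_a = 0.2827×19.8×10.9 − 2×18.4×0.5317 = 41.45 kPa.
P_a = ½ × 41.45 × (H − z_c) = 0.5×41.45×7.405 = 153.5 kN/m.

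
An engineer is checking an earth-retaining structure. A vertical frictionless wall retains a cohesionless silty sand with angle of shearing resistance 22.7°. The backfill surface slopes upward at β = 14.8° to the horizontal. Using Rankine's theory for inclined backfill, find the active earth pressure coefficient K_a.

K_a = cos β · (cos β − √(cos²β − cos²φ)) / (cos β + √(cos²β − cos²φ)).
cos β = 0.9668, cos φ = 0.9225, √(cos²β − cos²φ) = 0.2893.
K_a = 0.9668 × (0.9668 − 0.2893)/(0.9668 + 0.2893) = 0.5215.

0.522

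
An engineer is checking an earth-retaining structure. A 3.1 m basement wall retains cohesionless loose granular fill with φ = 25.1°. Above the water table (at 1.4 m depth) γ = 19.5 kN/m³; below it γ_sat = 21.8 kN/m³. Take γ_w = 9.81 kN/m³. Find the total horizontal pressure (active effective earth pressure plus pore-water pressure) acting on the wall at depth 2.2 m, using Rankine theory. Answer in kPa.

22.8 kPa

K_a = (1 − sin φ)/(1 + sin φ) = 0.4043.
γ' = 21.8 − 9.81 = 11.99 kN/m³.
Effective vertical stress at 2.2 m: σ'_v = 19.5×1.4 + 11.99×0.800 = 36.89 kPa.
σ'_h = K_a σ'_v = 0.4043 × 36.89 = 14.92 kPa; u = γ_w × 0.800 = 7.848 kPa.
Total σ_h = 14.92 + 7.848 = 22.76 kPa.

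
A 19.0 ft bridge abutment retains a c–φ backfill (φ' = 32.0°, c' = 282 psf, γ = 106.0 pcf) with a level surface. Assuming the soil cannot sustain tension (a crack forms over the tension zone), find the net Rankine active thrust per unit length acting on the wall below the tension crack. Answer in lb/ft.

1440 lb/ft

K_a = 0.3073; √K_a = 0.5543.
Tension-crack depth z_c = 2c/(γ√K_a) = 2×282/(106.0×0.5543) = 9.599 ft.
σ_a at base = K_a γ H − 2c√K_a = 0.3073×106.0×19.0 − 2×282×0.5543 = 306.2 psf.
P_a = ½ × 306.2 × (H − z_c) = 0.5×306.2×9.401 = 1439 lb/ft.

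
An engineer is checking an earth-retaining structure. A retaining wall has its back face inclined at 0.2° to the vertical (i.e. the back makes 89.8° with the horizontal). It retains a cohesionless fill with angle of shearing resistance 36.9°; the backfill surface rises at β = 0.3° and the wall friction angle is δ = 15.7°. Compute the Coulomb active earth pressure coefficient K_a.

0.231

K_a = sin²(α+φ) / [sin²α · sin(α−δ) · (1 + √{sin(φ+δ)sin(φ−β) / (sin(α−δ)sin(α+β))})²].
With α = 89.8°, φ = 36.9°, δ = 15.7°, β = 0.3°: K_a = 0.2308.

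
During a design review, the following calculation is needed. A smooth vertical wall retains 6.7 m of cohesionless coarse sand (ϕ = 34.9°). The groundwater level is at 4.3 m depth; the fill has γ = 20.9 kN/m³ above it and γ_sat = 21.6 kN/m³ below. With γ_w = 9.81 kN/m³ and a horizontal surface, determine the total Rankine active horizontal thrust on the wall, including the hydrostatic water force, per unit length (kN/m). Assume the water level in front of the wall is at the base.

K_a = tan²(45° − φ/2) = 0.2721.
γ' = 21.6 − 9.81 = 11.79 kN/m³. Depth below WT = 2.4 m.
σ'_h at WT = K_a γ d_w = 24.46 kPa; at base = 24.46 + K_a γ' × 2.4 = 32.16 kPa.
P₁ (0–4.3 m) = ½×24.46×4.3 = 52.58. P₂ (4.3–6.7 m) = ½(24.46+32.16)×2.4 = 67.94.
P_w = ½ γ_w h₂² = 0.5×9.81×2.4² = 28.25. Total = 52.58+67.94+28.25 = 148.8 kN/m.

149 kN/m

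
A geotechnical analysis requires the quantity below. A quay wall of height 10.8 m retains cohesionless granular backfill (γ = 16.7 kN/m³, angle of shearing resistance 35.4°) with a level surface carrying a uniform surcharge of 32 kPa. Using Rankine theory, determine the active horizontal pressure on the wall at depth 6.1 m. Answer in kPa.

K_a = (1 − sin φ)/(1 + sin φ) = 0.2664.
σ_v = γz + q = 16.7 × 6.1 + 32 = 133.9 kPa.
σ_h = K_a σ_v = 0.2664 × 133.9 = 35.66 kPa.

35.7 kPa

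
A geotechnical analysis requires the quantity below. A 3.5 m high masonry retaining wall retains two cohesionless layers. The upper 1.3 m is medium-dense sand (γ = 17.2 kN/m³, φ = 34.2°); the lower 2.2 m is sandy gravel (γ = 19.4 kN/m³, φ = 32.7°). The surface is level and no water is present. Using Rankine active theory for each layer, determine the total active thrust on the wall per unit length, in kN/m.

K_a1 = tan²(45°−34.2°/2) = 0.2803; K_a2 = tan²(45°−32.7°/2) = 0.2985.
Layer 1: σ at base = K_a1 γ₁ h₁ = 6.268 kPa; P₁ = ½×6.268×1.3 = 4.074.
Layer 2: σ_v at top = γ₁h₁ = 22.36; σ_h top = K_a2×22.36 = 6.674; σ_h base = K_a2×(22.36+19.4×2.2) = 19.41.
P₂ = ½(6.674+19.41)×2.2 = 28.70. Total P_a = 4.074+28.70 = 32.77 kN/m.

32.8 kN/m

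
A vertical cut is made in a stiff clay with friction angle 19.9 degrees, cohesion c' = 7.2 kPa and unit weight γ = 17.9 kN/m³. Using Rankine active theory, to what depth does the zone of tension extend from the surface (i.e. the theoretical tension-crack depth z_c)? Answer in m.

1.15 m

K_a = tan²(45° − 19.9°/2) = 0.4921; √K_a = 0.7015.
The active pressure is zero where K_a γ z = 2c√K_a, so z_c = 2c/(γ√K_a) = 2×7.2/(17.9×0.7015) = 1.147 m.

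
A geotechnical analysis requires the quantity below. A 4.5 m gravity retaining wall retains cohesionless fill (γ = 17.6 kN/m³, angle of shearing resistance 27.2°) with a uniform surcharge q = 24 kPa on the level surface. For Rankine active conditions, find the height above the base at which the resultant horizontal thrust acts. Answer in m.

K_a = 0.3726.
Triangular part P₁ = ½K_aγH² = 66.40 at H/3 = 1.500 m; rectangular part P₂ = K_a q H = 40.24 at H/2 = 2.250 m.
ȳ = (P₁·1.500 + P₂·2.250)/(P₁+P₂) = 1.783 m.

1.78 m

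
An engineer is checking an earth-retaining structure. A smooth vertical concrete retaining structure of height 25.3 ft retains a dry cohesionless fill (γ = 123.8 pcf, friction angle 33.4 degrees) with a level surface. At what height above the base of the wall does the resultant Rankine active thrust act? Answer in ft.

K_a = 0.2899.
The pressure distribution is triangular, so the resultant acts at H/3 above the base = 25.3/3 = 8.433 ft.

8.43 ft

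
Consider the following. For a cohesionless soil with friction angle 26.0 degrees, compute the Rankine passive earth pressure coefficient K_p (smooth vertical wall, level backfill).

2.56

K_p = (1 + sin φ)/(1 − sin φ) = tan²(45° + 26.0°/2) = 2.561.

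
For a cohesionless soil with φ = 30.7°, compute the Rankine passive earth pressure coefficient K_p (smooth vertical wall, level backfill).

3.09

K_p = (1 + sin φ)/(1 − sin φ) = tan²(45° + 30.7°/2) = 3.086.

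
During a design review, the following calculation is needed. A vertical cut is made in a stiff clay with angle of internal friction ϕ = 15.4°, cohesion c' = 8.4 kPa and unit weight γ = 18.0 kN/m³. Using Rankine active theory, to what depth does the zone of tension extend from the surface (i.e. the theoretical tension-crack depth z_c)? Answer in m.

1.23 m

K_a = tan²(45° − 15.4°/2) = 0.5803; √K_a = 0.7618.
The active pressure is zero where K_a γ z = 2c√K_a, so z_c = 2c/(γ√K_a) = 2×8.4/(18.0×0.7618) = 1.225 m.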